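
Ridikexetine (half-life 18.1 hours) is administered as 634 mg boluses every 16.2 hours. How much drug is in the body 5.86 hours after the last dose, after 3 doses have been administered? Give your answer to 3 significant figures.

The 3 doses were given 38.26, 22.06, 5.86 hours ago.
Total = 634·(1/2)^(38.26/18.1) + 634·(1/2)^(22.06/18.1) + 634·(1/2)^(5.86/18.1)
      = 146.48 + 272.39 + 506.56 ≈ 925.43 mg.

925 mg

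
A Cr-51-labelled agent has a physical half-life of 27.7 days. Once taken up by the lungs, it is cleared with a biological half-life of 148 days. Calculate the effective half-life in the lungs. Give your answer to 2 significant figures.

23 days

1/t_eff = 1/t_phys + 1/t_biol = 1/27.7 + 1/148 = 0.042858 per day.
t_eff = 27.7 × 148 / (27.7 + 148) ≈ 23.333 days.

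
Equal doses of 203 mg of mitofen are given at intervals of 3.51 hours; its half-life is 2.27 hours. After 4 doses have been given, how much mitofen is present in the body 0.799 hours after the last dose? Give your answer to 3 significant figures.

239 mg

The 4 doses were given 11.329, 7.819, 4.309, 0.799 hours ago.
Total = 203·(1/2)^(11.329/2.27) + 203·(1/2)^(7.819/2.27) + 203·(1/2)^(4.309/2.27) + 203·(1/2)^(0.799/2.27)
      = 6.3846 + 18.647 + 54.459 + 159.05 ≈ 238.54 mg.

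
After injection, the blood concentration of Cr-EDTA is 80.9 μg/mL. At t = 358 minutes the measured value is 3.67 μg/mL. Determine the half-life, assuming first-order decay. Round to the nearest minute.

A/A₀ = 3.67/80.9 ≈ 0.045365.
n = log₂(22.044) ≈ 4.4623 half-lives elapsed in 358 minutes.
t½ = 358/4.4623 ≈ 80.228 minutes.

80 minutes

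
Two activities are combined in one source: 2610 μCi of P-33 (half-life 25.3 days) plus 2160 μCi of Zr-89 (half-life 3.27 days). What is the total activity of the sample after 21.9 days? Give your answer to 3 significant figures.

1450 μCi

P-33: 2610 × (1/2)^(21.9/25.3) = 2610 × (1/2)^0.86561 ≈ 1432.4 μCi.
Zr-89: 2160 × (1/2)^(21.9/3.27) = 2160 × (1/2)^6.6972 ≈ 20.815 μCi.
Total = 1432.4 + 20.815 ≈ 1453.2 μCi.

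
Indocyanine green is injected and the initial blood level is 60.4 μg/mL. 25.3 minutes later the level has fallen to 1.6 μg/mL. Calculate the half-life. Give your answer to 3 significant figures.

4.83 minutes

A/A₀ = 1.6/60.4 ≈ 0.02649.
n = log₂(37.75) ≈ 5.2384 half-lives elapsed in 25.3 minutes.
t½ = 25.3/5.2384 ≈ 4.8297 minutes.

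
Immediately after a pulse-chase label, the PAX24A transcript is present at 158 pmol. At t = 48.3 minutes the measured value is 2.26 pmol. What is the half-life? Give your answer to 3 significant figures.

7.88 minutes

A/A₀ = 2.26/158 ≈ 0.014304.
n = log₂(69.912) ≈ 6.1275 half-lives elapsed in 48.3 minutes.
t½ = 48.3/6.1275 ≈ 7.8826 minutes.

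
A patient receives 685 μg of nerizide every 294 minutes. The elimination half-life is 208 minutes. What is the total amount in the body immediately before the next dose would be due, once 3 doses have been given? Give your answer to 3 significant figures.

390 μg

The 3 doses were given 882, 588, 294 minutes ago.
Total = 685·(1/2)^(882/208) + 685·(1/2)^(588/208) + 685·(1/2)^(294/208)
      = 36.242 + 96.539 + 257.16 ≈ 389.94 μg.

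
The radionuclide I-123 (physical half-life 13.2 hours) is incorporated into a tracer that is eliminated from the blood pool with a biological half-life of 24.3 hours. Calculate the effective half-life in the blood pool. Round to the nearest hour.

9 hours

1/t_eff = 1/t_phys + 1/t_biol = 1/13.2 + 1/24.3 = 0.11691 per hour.
t_eff = 13.2 × 24.3 / (13.2 + 24.3) ≈ 8.5536 hours.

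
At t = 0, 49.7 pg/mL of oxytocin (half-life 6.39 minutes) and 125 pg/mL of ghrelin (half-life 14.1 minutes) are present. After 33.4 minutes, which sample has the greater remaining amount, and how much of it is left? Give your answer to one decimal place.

oxytocin: 49.7 × (1/2)^5.2269 ≈ 1.3271 pg/mL.
ghrelin: 125 × (1/2)^2.3688 ≈ 24.201 pg/mL.
Ghrelin has more remaining, at ≈ 24.201 pg/mL.

ghrelin, 24.2 pg/mL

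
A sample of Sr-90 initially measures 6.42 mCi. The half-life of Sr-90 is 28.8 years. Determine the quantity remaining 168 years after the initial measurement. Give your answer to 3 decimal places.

Number of half-lives: n = 168/28.8 ≈ 5.8333.
Remaining = 6.42 × (1/2)^5.8333 = 6.42 × 0.017538 ≈ 0.1126 mCi.

0.113 mCi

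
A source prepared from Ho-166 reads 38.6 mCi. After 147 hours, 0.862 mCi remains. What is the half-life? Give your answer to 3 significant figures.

26.8 hours

A/A₀ = 0.862/38.6 ≈ 0.022332.
n = log₂(44.78) ≈ 5.4848 half-lives elapsed in 147 hours.
t½ = 147/5.4848 ≈ 26.801 hours.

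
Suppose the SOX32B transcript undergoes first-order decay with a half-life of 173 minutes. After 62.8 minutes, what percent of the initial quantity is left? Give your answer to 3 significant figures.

n = 62.8/173 ≈ 0.36301 half-lives.
Fraction remaining = (1/2)^0.36301 ≈ 0.77754, i.e. 77.754%.

77.8%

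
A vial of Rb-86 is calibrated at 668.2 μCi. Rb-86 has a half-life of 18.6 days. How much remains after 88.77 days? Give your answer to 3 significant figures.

Number of half-lives: n = 88.77/18.6 ≈ 4.7726.
Remaining = 668.2 × (1/2)^4.7726 = 668.2 × 0.036586 ≈ 24.446 μCi.

24.4 μCi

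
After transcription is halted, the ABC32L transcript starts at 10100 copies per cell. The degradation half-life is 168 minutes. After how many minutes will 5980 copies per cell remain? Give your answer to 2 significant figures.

Fraction remaining = 5980/10100 ≈ 0.59208.
n = log₂(10100/5980) = ln(1.689)/ln 2 ≈ 0.75614 half-lives.
t = n × t½ = 0.75614 × 168 ≈ 127.03 minutes.

130 minutes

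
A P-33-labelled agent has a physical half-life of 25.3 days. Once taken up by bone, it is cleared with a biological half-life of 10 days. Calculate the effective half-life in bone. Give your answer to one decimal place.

1/t_eff = 1/t_phys + 1/t_biol = 1/25.3 + 1/10 = 0.13953 per day.
t_eff = 25.3 × 10 / (25.3 + 10) ≈ 7.1671 days.

7.2 days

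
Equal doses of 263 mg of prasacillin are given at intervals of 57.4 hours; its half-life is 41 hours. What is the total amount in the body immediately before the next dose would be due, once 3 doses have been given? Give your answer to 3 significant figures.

152 mg

The 3 doses were given 172.2, 114.8, 57.4 hours ago.
Total = 263·(1/2)^(172.2/41) + 263·(1/2)^(114.8/41) + 263·(1/2)^(57.4/41)
      = 14.31 + 37.763 + 99.658 ≈ 151.73 mg.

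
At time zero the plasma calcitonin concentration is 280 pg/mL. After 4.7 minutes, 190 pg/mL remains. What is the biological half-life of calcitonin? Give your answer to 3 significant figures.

A/A₀ = 190/280 ≈ 0.67857.
n = log₂(1.4737) ≈ 0.55943 half-lives elapsed in 4.7 minutes.
t½ = 4.7/0.55943 ≈ 8.4014 minutes.

8.40 minutes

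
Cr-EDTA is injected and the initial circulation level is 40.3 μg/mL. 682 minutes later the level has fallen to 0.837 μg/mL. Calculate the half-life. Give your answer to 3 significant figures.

A/A₀ = 0.837/40.3 ≈ 0.020769.
n = log₂(48.148) ≈ 5.5894 half-lives elapsed in 682 minutes.
t½ = 682/5.5894 ≈ 122.02 minutes.

122 minutes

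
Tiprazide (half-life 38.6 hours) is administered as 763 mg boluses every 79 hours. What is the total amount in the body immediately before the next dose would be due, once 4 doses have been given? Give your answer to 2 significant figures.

The 4 doses were given 316, 237, 158, 79 hours ago.
Total = 763·(1/2)^(316/38.6) + 763·(1/2)^(237/38.6) + 763·(1/2)^(158/38.6) + 763·(1/2)^(79/38.6)
      = 2.619 + 10.82 + 44.702 + 184.68 ≈ 242.82 mg.

240 mg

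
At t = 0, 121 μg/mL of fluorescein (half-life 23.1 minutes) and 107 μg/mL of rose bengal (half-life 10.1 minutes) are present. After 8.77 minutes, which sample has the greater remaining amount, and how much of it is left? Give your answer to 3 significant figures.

fluorescein, 93.0 μg/mL

fluorescein: 121 × (1/2)^0.37965 ≈ 93.003 μg/mL.
rose bengal: 107 × (1/2)^0.86832 ≈ 58.613 μg/mL.
Fluorescein has more remaining, at ≈ 93.003 μg/mL.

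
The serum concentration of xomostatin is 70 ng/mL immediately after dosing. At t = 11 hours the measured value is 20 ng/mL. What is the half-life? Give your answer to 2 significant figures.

6.1 hours

A/A₀ = 20/70 ≈ 0.28571.
n = log₂(3.5) ≈ 1.8074 half-lives elapsed in 11 hours.
t½ = 11/1.8074 ≈ 6.0862 hours.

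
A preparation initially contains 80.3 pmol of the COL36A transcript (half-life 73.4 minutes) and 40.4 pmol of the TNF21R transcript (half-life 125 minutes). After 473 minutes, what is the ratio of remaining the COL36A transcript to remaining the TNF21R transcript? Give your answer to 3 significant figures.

0.314

COL36A transcript: 80.3 × (1/2)^(473/73.4) = 80.3 × (1/2)^6.4441 ≈ 0.92222 pmol.
TNF21R transcript: 40.4 × (1/2)^(473/125) = 40.4 × (1/2)^3.784 ≈ 2.9328 pmol.
Ratio ≈ 0.92222 / 2.9328 ≈ 0.31445.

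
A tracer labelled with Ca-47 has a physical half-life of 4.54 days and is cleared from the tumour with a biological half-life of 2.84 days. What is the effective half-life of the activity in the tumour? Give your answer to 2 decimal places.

1/t_eff = 1/t_phys + 1/t_biol = 1/4.54 + 1/2.84 = 0.57238 per day.
t_eff = 4.54 × 2.84 / (4.54 + 2.84) ≈ 1.7471 days.

1.75 days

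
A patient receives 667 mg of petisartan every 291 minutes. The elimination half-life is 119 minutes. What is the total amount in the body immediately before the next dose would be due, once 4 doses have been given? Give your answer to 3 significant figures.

The 4 doses were given 1164, 873, 582, 291 minutes ago.
Total = 667·(1/2)^(1164/119) + 667·(1/2)^(873/119) + 667·(1/2)^(582/119) + 667·(1/2)^(291/119)
      = 0.75787 + 4.1279 + 22.483 + 122.46 ≈ 149.83 mg.

150 mg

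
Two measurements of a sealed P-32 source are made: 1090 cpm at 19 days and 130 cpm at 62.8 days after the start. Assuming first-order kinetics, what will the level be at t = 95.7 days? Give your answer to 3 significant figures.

26.3 cpm

Over Δt = 62.8 − 19 = 43.8 days, the level fell by a factor of 1090/130 ≈ 8.3846.
n = log₂(8.3846) ≈ 3.0677 half-lives, so t½ = 43.8/3.0677 ≈ 14.278 days.
From t = 62.8 to t = 95.7: 130 × (1/2)^((95.7−62.8)/14.278) ≈ 26.319 cpm.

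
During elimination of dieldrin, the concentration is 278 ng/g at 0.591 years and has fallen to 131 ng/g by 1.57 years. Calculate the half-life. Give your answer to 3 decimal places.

Over Δt = 1.57 − 0.591 = 0.979 years, the level fell by a factor of 278/131 ≈ 2.1221.
n = log₂(2.1221) ≈ 1.0855 half-lives, so t½ = 0.979/1.0855 ≈ 0.90187 years.

0.902 years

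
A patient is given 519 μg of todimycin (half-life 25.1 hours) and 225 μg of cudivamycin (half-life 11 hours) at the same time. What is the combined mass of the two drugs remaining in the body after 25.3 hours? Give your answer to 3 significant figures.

304 μg

todimycin: 519 × (1/2)^(25.3/25.1) = 519 × (1/2)^1.008 ≈ 258.07 μg.
cudivamycin: 225 × (1/2)^(25.3/11) = 225 × (1/2)^2.3 ≈ 45.689 μg.
Total = 258.07 + 45.689 ≈ 303.76 μg.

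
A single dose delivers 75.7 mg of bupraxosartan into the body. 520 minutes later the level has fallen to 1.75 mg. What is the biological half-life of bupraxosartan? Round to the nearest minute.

96 minutes

A/A₀ = 1.75/75.7 ≈ 0.023118.
n = log₂(43.257) ≈ 5.4349 half-lives elapsed in 520 minutes.
t½ = 520/5.4349 ≈ 95.679 minutes.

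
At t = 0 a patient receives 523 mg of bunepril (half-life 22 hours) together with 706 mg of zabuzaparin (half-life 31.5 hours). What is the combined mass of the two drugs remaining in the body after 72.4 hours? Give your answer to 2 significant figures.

bunepril: 523 × (1/2)^(72.4/22) = 523 × (1/2)^3.2909 ≈ 53.437 mg.
zabuzaparin: 706 × (1/2)^(72.4/31.5) = 706 × (1/2)^2.2984 ≈ 143.52 mg.
Total = 53.437 + 143.52 ≈ 196.96 mg.

200 mg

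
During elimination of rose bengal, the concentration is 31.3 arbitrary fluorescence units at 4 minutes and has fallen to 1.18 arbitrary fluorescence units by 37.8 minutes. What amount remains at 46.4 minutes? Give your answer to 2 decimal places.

Over Δt = 37.8 − 4 = 33.8 minutes, the level fell by a factor of 31.3/1.18 ≈ 26.525.
n = log₂(26.525) ≈ 4.7293 half-lives, so t½ = 33.8/4.7293 ≈ 7.1469 minutes.
From t = 37.8 to t = 46.4: 1.18 × (1/2)^((46.4−37.8)/7.1469) ≈ 0.51245 arbitrary fluorescence units.

0.51 arbitrary fluorescence units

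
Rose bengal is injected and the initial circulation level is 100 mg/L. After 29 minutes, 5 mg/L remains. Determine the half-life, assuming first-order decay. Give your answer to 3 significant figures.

A/A₀ = 5/100 ≈ 0.05.
n = log₂(20) ≈ 4.3219 half-lives elapsed in 29 minutes.
t½ = 29/4.3219 ≈ 6.71 minutes.

6.71 minutes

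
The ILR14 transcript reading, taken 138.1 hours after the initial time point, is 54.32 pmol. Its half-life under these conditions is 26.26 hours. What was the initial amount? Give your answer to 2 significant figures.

Number of half-lives elapsed: n = 138.1/26.26 ≈ 5.2589.
A₀ = A × 2^n = 54.32 × 2^5.2589 = 54.32 × 38.291 ≈ 2080 pmol.

2100 pmol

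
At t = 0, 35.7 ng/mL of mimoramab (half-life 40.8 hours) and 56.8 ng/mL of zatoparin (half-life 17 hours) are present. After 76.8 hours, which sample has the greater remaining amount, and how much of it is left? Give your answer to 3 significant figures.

mimoramab: 35.7 × (1/2)^1.8824 ≈ 9.6833 ng/mL.
zatoparin: 56.8 × (1/2)^4.5176 ≈ 2.4797 ng/mL.
Mimoramab has more remaining, at ≈ 9.6833 ng/mL.

mimoramab, 9.68 ng/mL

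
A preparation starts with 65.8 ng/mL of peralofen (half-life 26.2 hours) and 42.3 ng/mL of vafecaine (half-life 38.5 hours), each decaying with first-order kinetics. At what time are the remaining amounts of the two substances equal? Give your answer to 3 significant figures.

52.3 hours

Set 65.8·(1/2)^(t/26.2) = 42.3·(1/2)^(t/38.5).
Taking log₂: log₂(65.8/42.3) = t·(1/26.2 − 1/38.5).
log₂(1.5556) = 0.63743; 1/26.2 − 1/38.5 = 0.012194.
t = 0.63743 / 0.012194 ≈ 52.274 hours.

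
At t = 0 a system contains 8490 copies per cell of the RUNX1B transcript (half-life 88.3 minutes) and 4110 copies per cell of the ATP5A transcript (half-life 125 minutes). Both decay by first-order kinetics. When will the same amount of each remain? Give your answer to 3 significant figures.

315 minutes

Set 8490·(1/2)^(t/88.3) = 4110·(1/2)^(t/125).
Taking log₂: log₂(8490/4110) = t·(1/88.3 − 1/125).
log₂(2.0657) = 1.0466; 1/88.3 − 1/125 = 0.003325.
t = 1.0466 / 0.003325 ≈ 314.77 minutes.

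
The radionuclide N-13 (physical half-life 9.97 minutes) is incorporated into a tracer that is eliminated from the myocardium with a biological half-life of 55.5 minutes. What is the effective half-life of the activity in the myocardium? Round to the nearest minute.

8 minutes

1/t_eff = 1/t_phys + 1/t_biol = 1/9.97 + 1/55.5 = 0.11832 per minute.
t_eff = 9.97 × 55.5 / (9.97 + 55.5) ≈ 8.4517 minutes.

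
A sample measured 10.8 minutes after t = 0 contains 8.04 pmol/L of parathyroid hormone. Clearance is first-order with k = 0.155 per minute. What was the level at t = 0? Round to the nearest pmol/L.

t½ = ln 2 / k = 0.69315 / 0.155 ≈ 4.4719 minutes.
Number of half-lives elapsed: n = 10.8/4.4719 ≈ 2.4151.
A₀ = A × 2^n = 8.04 × 2^2.4151 = 8.04 × 5.3335 ≈ 42.881 pmol/L.

43 pmol/L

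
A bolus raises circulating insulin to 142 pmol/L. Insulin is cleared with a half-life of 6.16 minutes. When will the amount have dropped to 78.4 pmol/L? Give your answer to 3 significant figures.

Fraction remaining = 78.4/142 ≈ 0.55211.
n = log₂(142/78.4) = ln(1.8112)/ln 2 ≈ 0.85697 half-lives.
t = n × t½ = 0.85697 × 6.16 ≈ 5.2789 minutes.

5.28 minutes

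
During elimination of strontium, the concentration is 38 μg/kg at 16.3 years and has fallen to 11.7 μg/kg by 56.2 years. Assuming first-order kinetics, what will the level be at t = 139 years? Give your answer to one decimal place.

Over Δt = 56.2 − 16.3 = 39.9 years, the level fell by a factor of 38/11.7 ≈ 3.2479.
n = log₂(3.2479) ≈ 1.6995 half-lives, so t½ = 39.9/1.6995 ≈ 23.478 years.
From t = 56.2 to t = 139: 11.7 × (1/2)^((139−56.2)/23.478) ≈ 1.0151 μg/kg.

1.0 μg/kg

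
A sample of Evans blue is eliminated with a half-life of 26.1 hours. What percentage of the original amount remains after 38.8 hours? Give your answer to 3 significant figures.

n = 38.8/26.1 ≈ 1.4866 half-lives.
Fraction remaining = (1/2)^1.4866 ≈ 0.35686, i.e. 35.686%.

35.7%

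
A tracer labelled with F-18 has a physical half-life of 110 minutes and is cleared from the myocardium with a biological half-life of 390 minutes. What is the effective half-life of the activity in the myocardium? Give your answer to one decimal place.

1/t_eff = 1/t_phys + 1/t_biol = 1/110 + 1/390 = 0.011655 per minute.
t_eff = 110 × 390 / (110 + 390) ≈ 85.8 minutes.

85.8 minutes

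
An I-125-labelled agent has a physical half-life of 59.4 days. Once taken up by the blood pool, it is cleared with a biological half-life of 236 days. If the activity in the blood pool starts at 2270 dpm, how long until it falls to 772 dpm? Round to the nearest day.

1/t_eff = 1/t_phys + 1/t_biol = 1/59.4 + 1/236 = 0.021072 per day.
t_eff = 59.4 × 236 / (59.4 + 236) ≈ 47.456 days.
n = log₂(2270/772) ≈ 1.556; t = 1.556 × 47.456 ≈ 73.842 days.

74 days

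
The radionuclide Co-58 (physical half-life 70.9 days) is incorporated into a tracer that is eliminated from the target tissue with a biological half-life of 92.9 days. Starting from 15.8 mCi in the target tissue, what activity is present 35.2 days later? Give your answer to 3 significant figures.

8.61 mCi

1/t_eff = 1/t_phys + 1/t_biol = 1/70.9 + 1/92.9 = 0.024869 per day.
t_eff = 70.9 × 92.9 / (70.9 + 92.9) ≈ 40.211 days.
Remaining = 15.8 × (1/2)^(35.2/40.211) = 15.8 × (1/2)^0.87538 ≈ 8.6128 mCi.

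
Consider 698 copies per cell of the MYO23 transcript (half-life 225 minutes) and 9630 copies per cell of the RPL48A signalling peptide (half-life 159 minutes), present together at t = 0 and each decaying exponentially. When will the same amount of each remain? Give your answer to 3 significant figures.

2050 minutes

Set 698·(1/2)^(t/225) = 9630·(1/2)^(t/159).
Taking log₂: log₂(698/9630) = t·(1/225 − 1/159).
log₂(0.072482) = -3.7862; 1/225 − 1/159 = -0.0018449.
t = -3.7862 / -0.0018449 ≈ 2052.3 minutes.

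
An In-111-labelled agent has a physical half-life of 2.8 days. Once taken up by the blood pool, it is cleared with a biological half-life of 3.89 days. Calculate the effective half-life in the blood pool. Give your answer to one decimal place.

1.6 days

1/t_eff = 1/t_phys + 1/t_biol = 1/2.8 + 1/3.89 = 0.61421 per day.
t_eff = 2.8 × 3.89 / (2.8 + 3.89) ≈ 1.6281 days.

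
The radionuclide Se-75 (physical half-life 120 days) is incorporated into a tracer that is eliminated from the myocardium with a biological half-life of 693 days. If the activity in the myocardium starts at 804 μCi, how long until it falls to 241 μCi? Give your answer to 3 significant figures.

178 days

1/t_eff = 1/t_phys + 1/t_biol = 1/120 + 1/693 = 0.0097763 per day.
t_eff = 120 × 693 / (120 + 693) ≈ 102.29 days.
n = log₂(804/241) ≈ 1.7382; t = 1.7382 × 102.29 ≈ 177.79 days.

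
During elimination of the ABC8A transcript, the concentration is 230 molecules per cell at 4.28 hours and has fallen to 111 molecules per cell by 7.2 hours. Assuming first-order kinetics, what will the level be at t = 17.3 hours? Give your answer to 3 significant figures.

8.93 molecules per cell

Over Δt = 7.2 − 4.28 = 2.92 hours, the level fell by a factor of 230/111 ≈ 2.0721.
n = log₂(2.0721) ≈ 1.0511 half-lives, so t½ = 2.92/1.0511 ≈ 2.7781 hours.
From t = 7.2 to t = 17.3: 111 × (1/2)^((17.3−7.2)/2.7781) ≈ 8.9312 molecules per cell.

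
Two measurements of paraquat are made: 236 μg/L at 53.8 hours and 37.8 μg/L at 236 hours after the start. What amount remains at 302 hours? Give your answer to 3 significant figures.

19.5 μg/L

Over Δt = 236 − 53.8 = 182.2 hours, the level fell by a factor of 236/37.8 ≈ 6.2434.
n = log₂(6.2434) ≈ 2.6423 half-lives, so t½ = 182.2/2.6423 ≈ 68.954 hours.
From t = 236 to t = 302: 37.8 × (1/2)^((302−236)/68.954) ≈ 19.47 μg/L.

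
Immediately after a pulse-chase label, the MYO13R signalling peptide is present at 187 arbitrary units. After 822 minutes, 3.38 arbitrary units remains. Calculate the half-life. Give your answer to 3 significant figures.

A/A₀ = 3.38/187 ≈ 0.018075.
n = log₂(55.325) ≈ 5.7899 half-lives elapsed in 822 minutes.
t½ = 822/5.7899 ≈ 141.97 minutes.

142 minutes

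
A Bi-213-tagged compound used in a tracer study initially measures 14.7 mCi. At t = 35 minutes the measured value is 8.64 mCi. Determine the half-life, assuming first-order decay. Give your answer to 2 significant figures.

A/A₀ = 8.64/14.7 ≈ 0.58776.
n = log₂(1.7014) ≈ 0.76671 half-lives elapsed in 35 minutes.
t½ = 35/0.76671 ≈ 45.649 minutes.

46 minutes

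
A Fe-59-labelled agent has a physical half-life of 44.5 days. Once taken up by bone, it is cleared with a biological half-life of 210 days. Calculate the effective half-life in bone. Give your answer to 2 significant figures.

1/t_eff = 1/t_phys + 1/t_biol = 1/44.5 + 1/210 = 0.027234 per day.
t_eff = 44.5 × 210 / (44.5 + 210) ≈ 36.719 days.

37 days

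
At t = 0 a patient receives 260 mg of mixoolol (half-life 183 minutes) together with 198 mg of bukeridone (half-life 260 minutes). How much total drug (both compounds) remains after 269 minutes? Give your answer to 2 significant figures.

mixoolol: 260 × (1/2)^(269/183) = 260 × (1/2)^1.4699 ≈ 93.859 mg.
bukeridone: 198 × (1/2)^(269/260) = 198 × (1/2)^1.0346 ≈ 96.653 mg.
Total = 93.859 + 96.653 ≈ 190.51 mg.

190 mg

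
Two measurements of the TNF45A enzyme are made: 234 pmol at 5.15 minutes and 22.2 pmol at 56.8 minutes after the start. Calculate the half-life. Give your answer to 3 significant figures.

Over Δt = 56.8 − 5.15 = 51.65 minutes, the level fell by a factor of 234/22.2 ≈ 10.541.
n = log₂(10.541) ≈ 3.3979 half-lives, so t½ = 51.65/3.3979 ≈ 15.201 minutes.

15.2 minutes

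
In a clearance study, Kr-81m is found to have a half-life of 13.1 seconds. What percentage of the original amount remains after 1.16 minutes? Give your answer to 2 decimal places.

2.52%

1.16 minutes = 69.6 seconds.
n = 69.6/13.1 ≈ 5.313 half-lives.
Fraction remaining = (1/2)^5.313 ≈ 0.025156, i.e. 2.5156%.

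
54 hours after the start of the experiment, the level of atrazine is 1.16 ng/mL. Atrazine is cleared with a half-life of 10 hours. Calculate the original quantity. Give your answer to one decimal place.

49.0 ng/mL

Number of half-lives elapsed: n = 54/10 ≈ 5.4.
A₀ = A × 2^n = 1.16 × 2^5.4 = 1.16 × 42.224 ≈ 48.98 ng/mL.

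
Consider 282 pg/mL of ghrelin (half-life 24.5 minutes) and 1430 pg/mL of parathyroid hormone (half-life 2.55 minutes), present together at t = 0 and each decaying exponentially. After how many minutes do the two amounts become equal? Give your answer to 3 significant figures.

6.67 minutes

Set 282·(1/2)^(t/24.5) = 1430·(1/2)^(t/2.55).
Taking log₂: log₂(282/1430) = t·(1/24.5 − 1/2.55).
log₂(0.1972) = -2.3422; 1/24.5 − 1/2.55 = -0.35134.
t = -2.3422 / -0.35134 ≈ 6.6666 minutes.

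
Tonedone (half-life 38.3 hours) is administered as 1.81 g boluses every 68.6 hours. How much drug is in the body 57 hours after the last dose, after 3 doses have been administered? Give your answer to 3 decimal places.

The 3 doses were given 194.2, 125.6, 57 hours ago.
Total = 1.81·(1/2)^(194.2/38.3) + 1.81·(1/2)^(125.6/38.3) + 1.81·(1/2)^(57/38.3)
      = 0.053865 + 0.18642 + 0.64516 ≈ 0.88545 g.

0.885 g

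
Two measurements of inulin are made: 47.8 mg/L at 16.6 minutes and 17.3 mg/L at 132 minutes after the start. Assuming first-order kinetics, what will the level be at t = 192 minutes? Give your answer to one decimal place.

10.2 mg/L

Over Δt = 132 − 16.6 = 115.4 minutes, the level fell by a factor of 47.8/17.3 ≈ 2.763.
n = log₂(2.763) ≈ 1.4662 half-lives, so t½ = 115.4/1.4662 ≈ 78.705 minutes.
From t = 132 to t = 192: 17.3 × (1/2)^((192−132)/78.705) ≈ 10.199 mg/L.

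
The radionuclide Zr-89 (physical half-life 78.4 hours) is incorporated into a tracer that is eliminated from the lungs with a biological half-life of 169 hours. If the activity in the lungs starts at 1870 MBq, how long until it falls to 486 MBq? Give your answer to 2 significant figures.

100 hours

1/t_eff = 1/t_phys + 1/t_biol = 1/78.4 + 1/169 = 0.018672 per hour.
t_eff = 78.4 × 169 / (78.4 + 169) ≈ 53.555 hours.
n = log₂(1870/486) ≈ 1.944; t = 1.944 × 53.555 ≈ 104.11 hours.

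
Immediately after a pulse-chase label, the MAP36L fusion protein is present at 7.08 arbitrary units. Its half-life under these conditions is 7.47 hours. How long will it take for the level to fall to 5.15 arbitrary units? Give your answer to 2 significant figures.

Fraction remaining = 5.15/7.08 ≈ 0.7274.
n = log₂(7.08/5.15) = ln(1.3748)/ln 2 ≈ 0.45918 half-lives.
t = n × t½ = 0.45918 × 7.47 ≈ 3.4301 hours.

3.4 hours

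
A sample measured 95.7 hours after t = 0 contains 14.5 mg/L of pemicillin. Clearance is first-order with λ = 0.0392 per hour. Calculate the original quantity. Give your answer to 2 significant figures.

620 mg/L

t½ = ln 2 / λ = 0.69315 / 0.0392 ≈ 17.682 hours.
Number of half-lives elapsed: n = 95.7/17.682 ≈ 5.4122.
A₀ = A × 2^n = 14.5 × 2^5.4122 = 14.5 × 42.582 ≈ 617.44 mg/L.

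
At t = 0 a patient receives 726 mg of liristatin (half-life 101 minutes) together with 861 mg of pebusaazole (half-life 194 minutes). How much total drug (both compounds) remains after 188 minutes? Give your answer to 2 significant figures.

640 mg

liristatin: 726 × (1/2)^(188/101) = 726 × (1/2)^1.8614 ≈ 199.8 mg.
pebusaazole: 861 × (1/2)^(188/194) = 861 × (1/2)^0.96907 ≈ 439.83 mg.
Total = 199.8 + 439.83 ≈ 639.63 mg.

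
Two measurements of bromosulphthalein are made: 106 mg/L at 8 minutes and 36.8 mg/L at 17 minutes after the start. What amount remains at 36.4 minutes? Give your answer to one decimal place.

3.8 mg/L

Over Δt = 17 − 8 = 9 minutes, the level fell by a factor of 106/36.8 ≈ 2.8804.
n = log₂(2.8804) ≈ 1.5263 half-lives, so t½ = 9/1.5263 ≈ 5.8967 minutes.
From t = 17 to t = 36.4: 36.8 × (1/2)^((36.4−17)/5.8967) ≈ 3.7624 mg/L.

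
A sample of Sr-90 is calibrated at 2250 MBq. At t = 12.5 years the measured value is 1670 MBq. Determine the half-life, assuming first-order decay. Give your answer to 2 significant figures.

A/A₀ = 1670/2250 ≈ 0.74222.
n = log₂(1.3473) ≈ 0.43008 half-lives elapsed in 12.5 years.
t½ = 12.5/0.43008 ≈ 29.065 years.

29 years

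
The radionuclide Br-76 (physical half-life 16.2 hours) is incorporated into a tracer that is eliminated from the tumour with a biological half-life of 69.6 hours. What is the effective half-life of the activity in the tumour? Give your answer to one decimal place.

1/t_eff = 1/t_phys + 1/t_biol = 1/16.2 + 1/69.6 = 0.076096 per hour.
t_eff = 16.2 × 69.6 / (16.2 + 69.6) ≈ 13.141 hours.

13.1 hours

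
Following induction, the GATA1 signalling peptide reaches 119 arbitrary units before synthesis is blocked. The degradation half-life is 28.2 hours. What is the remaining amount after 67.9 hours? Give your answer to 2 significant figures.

Number of half-lives: n = 67.9/28.2 ≈ 2.4078.
Remaining = 119 × (1/2)^2.4078 = 119 × 0.18844 ≈ 22.425 arbitrary units.

22 arbitrary units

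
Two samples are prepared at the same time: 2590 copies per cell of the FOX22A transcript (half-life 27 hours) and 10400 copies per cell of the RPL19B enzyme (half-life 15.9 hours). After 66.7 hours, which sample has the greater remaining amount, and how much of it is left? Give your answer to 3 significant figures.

RPL19B enzyme, 568 copies per cell

FOX22A transcript: 2590 × (1/2)^2.4704 ≈ 467.35 copies per cell.
RPL19B enzyme: 10400 × (1/2)^4.195 ≈ 567.83 copies per cell.
RPL19B enzyme has more remaining, at ≈ 567.83 copies per cell.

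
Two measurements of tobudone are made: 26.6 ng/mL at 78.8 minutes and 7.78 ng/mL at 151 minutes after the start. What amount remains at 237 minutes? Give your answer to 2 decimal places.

1.80 ng/mL

Over Δt = 151 − 78.8 = 72.2 minutes, the level fell by a factor of 26.6/7.78 ≈ 3.419.
n = log₂(3.419) ≈ 1.7736 half-lives, so t½ = 72.2/1.7736 ≈ 40.709 minutes.
From t = 151 to t = 237: 7.78 × (1/2)^((237−151)/40.709) ≈ 1.799 ng/mL.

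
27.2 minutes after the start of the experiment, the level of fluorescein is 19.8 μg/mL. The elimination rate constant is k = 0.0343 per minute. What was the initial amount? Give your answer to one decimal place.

t½ = ln 2 / k = 0.69315 / 0.0343 ≈ 20.208 minutes.
Number of half-lives elapsed: n = 27.2/20.208 ≈ 1.346.
A₀ = A × 2^n = 19.8 × 2^1.346 = 19.8 × 2.542 ≈ 50.332 μg/mL.

50.3 μg/mL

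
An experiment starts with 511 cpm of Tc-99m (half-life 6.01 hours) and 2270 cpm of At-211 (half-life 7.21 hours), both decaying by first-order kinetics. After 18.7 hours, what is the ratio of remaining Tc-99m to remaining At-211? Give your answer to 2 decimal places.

0.16

Tc-99m: 511 × (1/2)^(18.7/6.01) = 511 × (1/2)^3.1115 ≈ 59.125 cpm.
At-211: 2270 × (1/2)^(18.7/7.21) = 2270 × (1/2)^2.5936 ≈ 376.07 cpm.
Ratio ≈ 59.125 / 376.07 ≈ 0.15722.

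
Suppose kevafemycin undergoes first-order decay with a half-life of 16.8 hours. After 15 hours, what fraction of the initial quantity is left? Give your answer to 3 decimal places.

n = 15/16.8 ≈ 0.89286 half-lives.
Fraction remaining = (1/2)^0.89286 ≈ 0.53855.

0.539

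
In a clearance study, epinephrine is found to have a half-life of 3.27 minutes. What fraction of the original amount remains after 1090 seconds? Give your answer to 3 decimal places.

0.021

1090 seconds = 18.1667 minutes.
n = 18.1667/3.27 ≈ 5.5556 half-lives.
Fraction remaining = (1/2)^5.5556 ≈ 0.021262.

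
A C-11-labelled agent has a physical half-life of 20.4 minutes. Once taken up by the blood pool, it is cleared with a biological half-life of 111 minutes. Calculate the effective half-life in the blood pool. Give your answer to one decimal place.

17.2 minutes

1/t_eff = 1/t_phys + 1/t_biol = 1/20.4 + 1/111 = 0.058029 per minute.
t_eff = 20.4 × 111 / (20.4 + 111) ≈ 17.233 minutes.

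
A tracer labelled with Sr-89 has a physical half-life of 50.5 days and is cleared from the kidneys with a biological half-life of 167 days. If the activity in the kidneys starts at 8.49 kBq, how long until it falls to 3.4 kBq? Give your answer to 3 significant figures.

1/t_eff = 1/t_phys + 1/t_biol = 1/50.5 + 1/167 = 0.02579 per day.
t_eff = 50.5 × 167 / (50.5 + 167) ≈ 38.775 days.
n = log₂(8.49/3.4) ≈ 1.3202; t = 1.3202 × 38.775 ≈ 51.192 days.

51.2 days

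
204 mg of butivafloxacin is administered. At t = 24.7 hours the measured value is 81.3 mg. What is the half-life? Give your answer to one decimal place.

18.6 hours

A/A₀ = 81.3/204 ≈ 0.39853.
n = log₂(2.5092) ≈ 1.3272 half-lives elapsed in 24.7 hours.
t½ = 24.7/1.3272 ≈ 18.61 hours.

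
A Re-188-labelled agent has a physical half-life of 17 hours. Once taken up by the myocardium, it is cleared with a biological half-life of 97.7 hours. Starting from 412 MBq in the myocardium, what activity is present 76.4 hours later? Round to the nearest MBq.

1/t_eff = 1/t_phys + 1/t_biol = 1/17 + 1/97.7 = 0.069059 per hour.
t_eff = 17 × 97.7 / (17 + 97.7) ≈ 14.48 hours.
Remaining = 412 × (1/2)^(76.4/14.48) = 412 × (1/2)^5.2761 ≈ 10.632 MBq.

11 MBq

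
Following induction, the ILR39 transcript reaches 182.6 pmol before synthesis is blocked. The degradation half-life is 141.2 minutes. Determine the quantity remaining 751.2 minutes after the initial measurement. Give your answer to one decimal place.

Number of half-lives: n = 751.2/141.2 ≈ 5.3201.
Remaining = 182.6 × (1/2)^5.3201 = 182.6 × 0.025031 ≈ 4.5707 pmol.

4.6 pmol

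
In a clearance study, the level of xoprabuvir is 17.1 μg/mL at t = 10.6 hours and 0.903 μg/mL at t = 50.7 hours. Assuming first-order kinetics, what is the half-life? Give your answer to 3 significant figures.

Over Δt = 50.7 − 10.6 = 40.1 hours, the level fell by a factor of 17.1/0.903 ≈ 18.937.
n = log₂(18.937) ≈ 4.2431 half-lives, so t½ = 40.1/4.2431 ≈ 9.4506 hours.

9.45 hours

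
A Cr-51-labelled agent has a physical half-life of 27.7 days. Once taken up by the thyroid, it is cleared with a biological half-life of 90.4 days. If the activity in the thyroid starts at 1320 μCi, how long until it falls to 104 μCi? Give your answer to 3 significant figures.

77.7 days

1/t_eff = 1/t_phys + 1/t_biol = 1/27.7 + 1/90.4 = 0.047163 per day.
t_eff = 27.7 × 90.4 / (27.7 + 90.4) ≈ 21.203 days.
n = log₂(1320/104) ≈ 3.6659; t = 3.6659 × 21.203 ≈ 77.728 days.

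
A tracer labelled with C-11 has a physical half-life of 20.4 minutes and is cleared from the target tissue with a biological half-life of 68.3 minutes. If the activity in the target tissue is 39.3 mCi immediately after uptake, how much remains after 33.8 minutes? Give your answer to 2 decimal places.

1/t_eff = 1/t_phys + 1/t_biol = 1/20.4 + 1/68.3 = 0.063661 per minute.
t_eff = 20.4 × 68.3 / (20.4 + 68.3) ≈ 15.708 minutes.
Remaining = 39.3 × (1/2)^(33.8/15.708) = 39.3 × (1/2)^2.1517 ≈ 8.8441 mCi.

8.84 mCi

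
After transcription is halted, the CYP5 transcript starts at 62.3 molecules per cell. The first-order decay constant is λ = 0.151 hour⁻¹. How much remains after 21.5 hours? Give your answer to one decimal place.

t½ = ln 2 / λ = 0.69315 / 0.151 ≈ 4.5904 hours.
Number of half-lives: n = 21.5/4.5904 ≈ 4.6837.
Remaining = 62.3 × (1/2)^4.6837 = 62.3 × 0.03891 ≈ 2.4241 molecules per cell.

2.4 molecules per cell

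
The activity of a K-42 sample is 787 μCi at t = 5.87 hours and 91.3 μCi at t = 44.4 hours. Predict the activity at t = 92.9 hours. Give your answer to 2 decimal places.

Over Δt = 44.4 − 5.87 = 38.53 hours, the level fell by a factor of 787/91.3 ≈ 8.6199.
n = log₂(8.6199) ≈ 3.1077 half-lives, so t½ = 38.53/3.1077 ≈ 12.398 hours.
From t = 44.4 to t = 92.9: 91.3 × (1/2)^((92.9−44.4)/12.398) ≈ 6.0659 μCi.

6.07 μCi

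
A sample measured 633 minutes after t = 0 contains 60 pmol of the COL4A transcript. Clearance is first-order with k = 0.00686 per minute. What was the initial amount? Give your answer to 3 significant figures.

4610 pmol

t½ = ln 2 / k = 0.69315 / 0.00686 ≈ 101.04 minutes.
Number of half-lives elapsed: n = 633/101.04 ≈ 6.2647.
A₀ = A × 2^n = 60 × 2^6.2647 = 60 × 76.89 ≈ 4613.4 pmol.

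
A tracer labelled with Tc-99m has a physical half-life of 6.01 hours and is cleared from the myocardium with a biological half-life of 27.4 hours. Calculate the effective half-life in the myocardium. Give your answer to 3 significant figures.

4.93 hours

1/t_eff = 1/t_phys + 1/t_biol = 1/6.01 + 1/27.4 = 0.20289 per hour.
t_eff = 6.01 × 27.4 / (6.01 + 27.4) ≈ 4.9289 hours.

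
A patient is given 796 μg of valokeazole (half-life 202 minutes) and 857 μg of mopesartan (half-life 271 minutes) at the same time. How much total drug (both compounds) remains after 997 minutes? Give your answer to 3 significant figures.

92.9 μg

valokeazole: 796 × (1/2)^(997/202) = 796 × (1/2)^4.9356 ≈ 26.01 μg.
mopesartan: 857 × (1/2)^(997/271) = 857 × (1/2)^3.679 ≈ 66.912 μg.
Total = 26.01 + 66.912 ≈ 92.921 μg.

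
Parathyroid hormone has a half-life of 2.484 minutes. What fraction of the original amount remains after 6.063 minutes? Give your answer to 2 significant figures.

0.18

n = 6.063/2.484 ≈ 2.4408 half-lives.
Fraction remaining = (1/2)^2.4408 ≈ 0.18418.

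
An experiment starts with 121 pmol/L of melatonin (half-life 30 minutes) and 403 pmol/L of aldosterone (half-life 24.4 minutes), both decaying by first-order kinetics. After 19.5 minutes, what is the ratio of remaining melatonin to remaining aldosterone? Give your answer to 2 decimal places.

0.33

melatonin: 121 × (1/2)^(19.5/30) = 121 × (1/2)^0.65 ≈ 77.111 pmol/L.
aldosterone: 403 × (1/2)^(19.5/24.4) = 403 × (1/2)^0.79918 ≈ 231.59 pmol/L.
Ratio ≈ 77.111 / 231.59 ≈ 0.33296.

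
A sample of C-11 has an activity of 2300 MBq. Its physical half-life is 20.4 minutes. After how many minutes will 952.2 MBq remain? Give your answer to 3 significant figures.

26.0 minutes

Fraction remaining = 952.2/2300 ≈ 0.414.
n = log₂(2300/952.2) = ln(2.4155)/ln 2 ≈ 1.2723 half-lives.
t = n × t½ = 1.2723 × 20.4 ≈ 25.955 minutes.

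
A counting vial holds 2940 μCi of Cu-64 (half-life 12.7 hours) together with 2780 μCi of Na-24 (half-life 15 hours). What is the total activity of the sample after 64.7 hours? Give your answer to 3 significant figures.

226 μCi

Cu-64: 2940 × (1/2)^(64.7/12.7) = 2940 × (1/2)^5.0945 ≈ 86.051 μCi.
Na-24: 2780 × (1/2)^(64.7/15) = 2780 × (1/2)^4.3133 ≈ 139.83 μCi.
Total = 86.051 + 139.83 ≈ 225.88 μCi.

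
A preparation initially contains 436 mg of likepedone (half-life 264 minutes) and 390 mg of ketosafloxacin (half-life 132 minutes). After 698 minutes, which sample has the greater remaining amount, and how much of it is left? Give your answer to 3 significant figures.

likepedone: 436 × (1/2)^2.6439 ≈ 69.756 mg.
ketosafloxacin: 390 × (1/2)^5.2879 ≈ 9.9828 mg.
Likepedone has more remaining, at ≈ 69.756 mg.

likepedone, 69.8 mg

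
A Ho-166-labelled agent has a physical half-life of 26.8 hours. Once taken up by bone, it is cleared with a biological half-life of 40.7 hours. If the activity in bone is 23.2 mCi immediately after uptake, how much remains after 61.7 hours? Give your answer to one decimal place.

1/t_eff = 1/t_phys + 1/t_biol = 1/26.8 + 1/40.7 = 0.061883 per hour.
t_eff = 26.8 × 40.7 / (26.8 + 40.7) ≈ 16.159 hours.
Remaining = 23.2 × (1/2)^(61.7/16.159) = 23.2 × (1/2)^3.8182 ≈ 1.6447 mCi.

1.6 mCi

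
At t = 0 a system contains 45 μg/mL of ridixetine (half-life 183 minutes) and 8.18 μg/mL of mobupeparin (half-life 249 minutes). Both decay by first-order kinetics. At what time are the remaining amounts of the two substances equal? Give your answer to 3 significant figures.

1700 minutes

Set 45·(1/2)^(t/183) = 8.18·(1/2)^(t/249).
Taking log₂: log₂(45/8.18) = t·(1/183 − 1/249).
log₂(5.5012) = 2.4598; 1/183 − 1/249 = 0.0014484.
t = 2.4598 / 0.0014484 ≈ 1698.2 minutes.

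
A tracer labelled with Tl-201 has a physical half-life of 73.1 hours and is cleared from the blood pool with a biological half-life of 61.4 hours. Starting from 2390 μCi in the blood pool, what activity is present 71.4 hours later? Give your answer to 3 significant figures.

1/t_eff = 1/t_phys + 1/t_biol = 1/73.1 + 1/61.4 = 0.029967 per hour.
t_eff = 73.1 × 61.4 / (73.1 + 61.4) ≈ 33.371 hours.
Remaining = 2390 × (1/2)^(71.4/33.371) = 2390 × (1/2)^2.1396 ≈ 542.39 μCi.

542 μCi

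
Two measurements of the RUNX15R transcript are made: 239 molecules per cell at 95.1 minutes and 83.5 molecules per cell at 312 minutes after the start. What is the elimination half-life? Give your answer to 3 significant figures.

Over Δt = 312 − 95.1 = 216.9 minutes, the level fell by a factor of 239/83.5 ≈ 2.8623.
n = log₂(2.8623) ≈ 1.5172 half-lives, so t½ = 216.9/1.5172 ≈ 142.96 minutes.

143 minutes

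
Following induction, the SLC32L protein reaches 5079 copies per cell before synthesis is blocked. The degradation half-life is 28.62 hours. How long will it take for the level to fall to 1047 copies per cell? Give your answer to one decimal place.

Fraction remaining = 1047/5079 ≈ 0.20614.
n = log₂(5079/1047) = ln(4.851)/ln 2 ≈ 2.2783 half-lives.
t = n × t½ = 2.2783 × 28.62 ≈ 65.204 hours.

65.2 hours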